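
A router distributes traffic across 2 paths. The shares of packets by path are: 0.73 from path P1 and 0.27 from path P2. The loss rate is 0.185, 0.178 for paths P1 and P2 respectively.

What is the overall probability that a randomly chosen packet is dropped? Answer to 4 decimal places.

By the law of total probability,
P(L) = P(L|P1)·P(P1) + P(L|P2)·P(P2)
      = 0.185·0.73 + 0.178·0.27
      = 0.13505 + 0.04806 = 0.18311

P(L) ≈ 0.1831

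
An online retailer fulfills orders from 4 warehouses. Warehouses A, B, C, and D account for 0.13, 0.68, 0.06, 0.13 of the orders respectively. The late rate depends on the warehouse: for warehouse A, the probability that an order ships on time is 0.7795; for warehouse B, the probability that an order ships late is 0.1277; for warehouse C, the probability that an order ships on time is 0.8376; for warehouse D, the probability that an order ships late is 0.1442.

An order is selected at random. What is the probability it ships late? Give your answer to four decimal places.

0.1440

P(L|A) = 1 − 0.7795 = 0.2205.
P(L|C) = 1 − 0.8376 = 0.1624.
P(L) = P(L|A)·P(A) + P(L|B)·P(B) + P(L|C)·P(C) + P(L|D)·P(D)
      = 0.2205·0.13 + 0.1277·0.68 + 0.1624·0.06 + 0.1442·0.13
      = 0.028665 + 0.086836 + 0.009744 + 0.018746 = 0.143991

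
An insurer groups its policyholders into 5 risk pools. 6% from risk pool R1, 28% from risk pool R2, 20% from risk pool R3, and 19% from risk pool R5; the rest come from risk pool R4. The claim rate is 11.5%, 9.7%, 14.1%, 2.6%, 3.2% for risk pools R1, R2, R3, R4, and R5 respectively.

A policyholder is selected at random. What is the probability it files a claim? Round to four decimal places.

0.0754

P(R4) = 1 − (0.06 + 0.28 + 0.2 + 0.19) = 0.27.
P(C) = P(C|R1)·P(R1) + P(C|R2)·P(R2) + P(C|R3)·P(R3) + P(C|R4)·P(R4) + P(C|R5)·P(R5)
      = 0.115·0.06 + 0.097·0.28 + 0.141·0.2 + 0.026·0.27 + 0.032·0.19
      = 0.0069 + 0.02716 + 0.0282 + 0.00702 + 0.00608 = 0.07536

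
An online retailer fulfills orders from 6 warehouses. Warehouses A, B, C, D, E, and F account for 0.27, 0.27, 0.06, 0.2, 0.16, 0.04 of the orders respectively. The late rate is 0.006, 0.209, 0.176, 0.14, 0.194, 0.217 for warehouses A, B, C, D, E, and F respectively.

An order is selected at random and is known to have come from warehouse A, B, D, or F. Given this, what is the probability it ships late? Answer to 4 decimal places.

0.1214

Let S = {A, B, D, F}.
P(S) = 0.27 + 0.27 + 0.2 + 0.04 = 0.78.
P(L ∩ S) = 0.006·0.27 + 0.209·0.27 + 0.14·0.2 + 0.217·0.04 = 0.00162 + 0.05643 + 0.028 + 0.00868 = 0.09473.
P(L | S) = 0.09473 / 0.78 = 0.121449…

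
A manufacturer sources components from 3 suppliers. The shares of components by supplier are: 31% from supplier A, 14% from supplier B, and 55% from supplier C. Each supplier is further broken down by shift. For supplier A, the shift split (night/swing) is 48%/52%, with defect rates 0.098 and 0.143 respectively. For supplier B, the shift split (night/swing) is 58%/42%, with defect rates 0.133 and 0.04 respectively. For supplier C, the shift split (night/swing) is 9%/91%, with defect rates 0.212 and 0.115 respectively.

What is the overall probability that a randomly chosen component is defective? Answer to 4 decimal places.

0.1188

P(D|A) = 0.48·0.098 + 0.52·0.143 = 0.04704 + 0.07436 = 0.1214
P(D|B) = 0.58·0.133 + 0.42·0.04 = 0.07714 + 0.0168 = 0.09394
P(D|C) = 0.09·0.212 + 0.91·0.115 = 0.01908 + 0.10465 = 0.12373
Then overall,
P(D) = 0.31·0.1214 + 0.14·0.09394 + 0.55·0.12373
      = 0.037634 + 0.0131516 + 0.0680515 = 0.1188371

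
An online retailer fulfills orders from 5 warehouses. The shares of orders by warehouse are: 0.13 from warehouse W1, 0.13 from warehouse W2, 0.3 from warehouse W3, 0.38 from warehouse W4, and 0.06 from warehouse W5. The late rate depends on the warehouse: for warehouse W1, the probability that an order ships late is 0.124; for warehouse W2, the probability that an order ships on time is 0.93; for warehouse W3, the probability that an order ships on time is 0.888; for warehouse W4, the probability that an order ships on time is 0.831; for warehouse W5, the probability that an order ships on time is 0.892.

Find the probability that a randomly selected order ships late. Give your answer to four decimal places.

0.1295

P(L|W2) = 1 − 0.93 = 0.07.
P(L|W3) = 1 − 0.888 = 0.112.
P(L|W4) = 1 − 0.831 = 0.169.
P(L|W5) = 1 − 0.892 = 0.108.
Summing over the partition,
P(L) = P(L|W1)·P(W1) + P(L|W2)·P(W2) + P(L|W3)·P(W3) + P(L|W4)·P(W4) + P(L|W5)·P(W5)
      = 0.124·0.13 + 0.07·0.13 + 0.112·0.3 + 0.169·0.38 + 0.108·0.06
      = 0.01612 + 0.0091 + 0.0336 + 0.06422 + 0.00648 = 0.12952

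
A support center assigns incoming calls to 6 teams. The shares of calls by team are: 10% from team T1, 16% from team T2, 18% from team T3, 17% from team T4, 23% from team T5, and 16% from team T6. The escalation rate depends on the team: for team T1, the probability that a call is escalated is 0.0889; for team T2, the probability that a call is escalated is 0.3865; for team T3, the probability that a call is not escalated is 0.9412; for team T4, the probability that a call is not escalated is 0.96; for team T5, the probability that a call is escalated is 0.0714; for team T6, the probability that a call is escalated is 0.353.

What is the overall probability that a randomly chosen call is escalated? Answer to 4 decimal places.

P(E) ≈ 0.1610

P(E|T3) = 1 − 0.9412 = 0.0588.
P(E|T4) = 1 − 0.96 = 0.04.
Summing over the partition,
P(E) = P(E|T1)·P(T1) + P(E|T2)·P(T2) + P(E|T3)·P(T3) + P(E|T4)·P(T4) + P(E|T5)·P(T5) + P(E|T6)·P(T6)
      = 0.0889·0.1 + 0.3865·0.16 + 0.0588·0.18 + 0.04·0.17 + 0.0714·0.23 + 0.353·0.16
      = 0.00889 + 0.06184 + 0.010584 + 0.0068 + 0.016422 + 0.05648 = 0.161016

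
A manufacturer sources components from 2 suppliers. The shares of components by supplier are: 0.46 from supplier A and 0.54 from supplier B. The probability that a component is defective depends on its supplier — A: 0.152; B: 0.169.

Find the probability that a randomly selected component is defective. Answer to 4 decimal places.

0.1612

P(D) = P(D|A)·P(A) + P(D|B)·P(B)
      = 0.152·0.46 + 0.169·0.54
      = 0.06992 + 0.09126 = 0.16118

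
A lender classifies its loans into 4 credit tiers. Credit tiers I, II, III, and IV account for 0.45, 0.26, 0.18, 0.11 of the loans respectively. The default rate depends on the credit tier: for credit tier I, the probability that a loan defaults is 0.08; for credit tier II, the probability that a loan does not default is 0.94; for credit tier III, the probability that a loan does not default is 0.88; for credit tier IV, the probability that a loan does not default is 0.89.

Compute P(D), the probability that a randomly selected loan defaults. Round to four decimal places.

P(D) ≈ 0.0853

P(D|II) = 1 − 0.94 = 0.06.
P(D|III) = 1 − 0.88 = 0.12.
P(D|IV) = 1 − 0.89 = 0.11.
P(D) = P(D|I)·P(I) + P(D|II)·P(II) + P(D|III)·P(III) + P(D|IV)·P(IV)
      = 0.08·0.45 + 0.06·0.26 + 0.12·0.18 + 0.11·0.11
      = 0.036 + 0.0156 + 0.0216 + 0.0121 = 0.0853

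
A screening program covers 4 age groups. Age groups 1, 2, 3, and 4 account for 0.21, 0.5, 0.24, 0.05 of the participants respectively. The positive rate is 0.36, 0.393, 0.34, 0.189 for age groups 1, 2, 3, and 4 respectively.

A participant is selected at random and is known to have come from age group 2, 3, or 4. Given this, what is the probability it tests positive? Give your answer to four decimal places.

P(T|S) ≈ 0.3640

Let S = {2, 3, 4}.
P(S) = 0.5 + 0.24 + 0.05 = 0.79.
P(T ∩ S) = 0.393·0.5 + 0.34·0.24 + 0.189·0.05 = 0.1965 + 0.0816 + 0.00945 = 0.28755.
P(T | S) = 0.28755 / 0.79 = 0.363987…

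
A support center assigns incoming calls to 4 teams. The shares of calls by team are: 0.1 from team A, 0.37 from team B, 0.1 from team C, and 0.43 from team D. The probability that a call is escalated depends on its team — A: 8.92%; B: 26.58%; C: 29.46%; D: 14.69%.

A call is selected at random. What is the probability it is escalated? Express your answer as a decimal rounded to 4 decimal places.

P(E) = P(E|A)·P(A) + P(E|B)·P(B) + P(E|C)·P(C) + P(E|D)·P(D)
      = 0.0892·0.1 + 0.2658·0.37 + 0.2946·0.1 + 0.1469·0.43
      = 0.00892 + 0.098346 + 0.02946 + 0.063167 = 0.199893

0.1999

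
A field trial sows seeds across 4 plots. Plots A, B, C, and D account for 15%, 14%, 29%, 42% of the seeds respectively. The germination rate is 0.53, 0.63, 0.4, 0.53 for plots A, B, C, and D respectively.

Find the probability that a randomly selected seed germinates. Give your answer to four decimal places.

P(G) = P(G|A)·P(A) + P(G|B)·P(B) + P(G|C)·P(C) + P(G|D)·P(D)
      = 0.53·0.15 + 0.63·0.14 + 0.4·0.29 + 0.53·0.42
      = 0.0795 + 0.0882 + 0.116 + 0.2226 = 0.5063

0.5063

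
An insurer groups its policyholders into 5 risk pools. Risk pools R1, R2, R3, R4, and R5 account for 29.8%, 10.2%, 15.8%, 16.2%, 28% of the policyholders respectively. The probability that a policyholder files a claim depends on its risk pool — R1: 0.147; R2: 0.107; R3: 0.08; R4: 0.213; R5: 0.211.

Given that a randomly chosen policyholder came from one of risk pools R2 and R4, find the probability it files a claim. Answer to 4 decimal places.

0.1720

Let S = {R2, R4}.
P(S) = 0.102 + 0.162 = 0.264.
P(C ∩ S) = 0.107·0.102 + 0.213·0.162 = 0.010914 + 0.034506 = 0.04542.
P(C | S) = 0.04542 / 0.264 = 0.172045…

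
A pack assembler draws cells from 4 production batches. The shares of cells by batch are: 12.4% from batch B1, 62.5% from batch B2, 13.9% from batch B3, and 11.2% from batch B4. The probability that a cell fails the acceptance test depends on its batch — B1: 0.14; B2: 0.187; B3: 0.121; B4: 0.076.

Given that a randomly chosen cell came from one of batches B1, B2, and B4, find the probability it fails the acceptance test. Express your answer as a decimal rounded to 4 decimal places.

P(F|S) ≈ 0.1658

Let S = {B1, B2, B4}.
P(S) = 0.124 + 0.625 + 0.112 = 0.861.
P(F ∩ S) = 0.14·0.124 + 0.187·0.625 + 0.076·0.112 = 0.01736 + 0.116875 + 0.008512 = 0.142747.
P(F | S) = 0.142747 / 0.861 = 0.165792…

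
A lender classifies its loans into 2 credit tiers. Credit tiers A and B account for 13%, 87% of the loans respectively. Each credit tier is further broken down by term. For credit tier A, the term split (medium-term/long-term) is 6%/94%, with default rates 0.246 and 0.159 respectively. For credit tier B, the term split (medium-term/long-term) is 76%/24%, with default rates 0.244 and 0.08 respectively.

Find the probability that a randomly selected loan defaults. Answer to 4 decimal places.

P(D|A) = 0.06·0.246 + 0.94·0.159 = 0.01476 + 0.14946 = 0.16422
P(D|B) = 0.76·0.244 + 0.24·0.08 = 0.18544 + 0.0192 = 0.20464
Then overall,
P(D) = 0.13·0.16422 + 0.87·0.20464
      = 0.0213486 + 0.1780368 = 0.1993854

P(D) ≈ 0.1994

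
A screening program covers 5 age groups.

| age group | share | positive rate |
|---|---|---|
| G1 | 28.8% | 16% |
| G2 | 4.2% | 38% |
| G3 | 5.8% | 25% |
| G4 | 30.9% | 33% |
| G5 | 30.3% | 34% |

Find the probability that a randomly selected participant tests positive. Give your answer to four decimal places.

P(T) = P(T|G1)·P(G1) + P(T|G2)·P(G2) + P(T|G3)·P(G3) + P(T|G4)·P(G4) + P(T|G5)·P(G5)
      = 0.16·0.288 + 0.38·0.042 + 0.25·0.058 + 0.33·0.309 + 0.34·0.303
      = 0.04608 + 0.01596 + 0.0145 + 0.10197 + 0.10302 = 0.28153

0.2815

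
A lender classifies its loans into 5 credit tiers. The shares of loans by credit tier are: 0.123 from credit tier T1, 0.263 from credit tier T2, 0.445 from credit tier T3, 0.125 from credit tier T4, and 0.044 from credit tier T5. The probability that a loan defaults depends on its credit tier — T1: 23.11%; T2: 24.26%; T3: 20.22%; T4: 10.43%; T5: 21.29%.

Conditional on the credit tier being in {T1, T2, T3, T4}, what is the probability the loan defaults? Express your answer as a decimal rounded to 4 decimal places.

P(D|S) ≈ 0.2042

Let S = {T1, T2, T3, T4}.
P(S) = 0.123 + 0.263 + 0.445 + 0.125 = 0.956.
P(D ∩ S) = 0.2311·0.123 + 0.2426·0.263 + 0.2022·0.445 + 0.1043·0.125 = 0.0284253 + 0.0638038 + 0.089979 + 0.0130375 = 0.1952456.
P(D | S) = 0.1952456 / 0.956 = 0.204232…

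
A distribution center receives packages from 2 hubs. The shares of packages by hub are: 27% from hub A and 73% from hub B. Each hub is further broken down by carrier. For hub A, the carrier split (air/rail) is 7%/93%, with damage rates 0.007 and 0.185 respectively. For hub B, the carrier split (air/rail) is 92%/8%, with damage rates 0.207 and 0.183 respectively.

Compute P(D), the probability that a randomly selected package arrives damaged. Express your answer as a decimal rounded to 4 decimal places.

0.1963

P(D|A) = 0.07·0.007 + 0.93·0.185 = 0.00049 + 0.17205 = 0.17254
P(D|B) = 0.92·0.207 + 0.08·0.183 = 0.19044 + 0.01464 = 0.20508
Then overall,
P(D) = 0.27·0.17254 + 0.73·0.20508
      = 0.0465858 + 0.1497084 = 0.1962942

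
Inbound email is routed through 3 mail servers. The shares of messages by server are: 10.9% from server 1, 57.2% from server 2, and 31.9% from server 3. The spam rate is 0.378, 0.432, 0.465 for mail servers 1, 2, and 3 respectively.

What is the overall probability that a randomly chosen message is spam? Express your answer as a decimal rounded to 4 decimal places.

P(S) = P(S|1)·P(1) + P(S|2)·P(2) + P(S|3)·P(3)
      = 0.378·0.109 + 0.432·0.572 + 0.465·0.319
      = 0.041202 + 0.247104 + 0.148335 = 0.436641

P(S) ≈ 0.4366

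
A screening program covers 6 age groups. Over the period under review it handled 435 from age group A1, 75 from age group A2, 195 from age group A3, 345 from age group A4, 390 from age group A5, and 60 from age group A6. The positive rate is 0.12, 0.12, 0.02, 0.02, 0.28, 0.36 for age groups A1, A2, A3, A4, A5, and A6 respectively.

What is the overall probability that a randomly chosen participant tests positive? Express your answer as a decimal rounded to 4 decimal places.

0.1352

Total: 435 + 75 + 195 + 345 + 390 + 60 = 1500.
P(A1) = 435/1500 = 0.29. P(A2) = 75/1500 = 0.05. P(A3) = 195/1500 = 0.13. P(A4) = 345/1500 = 0.23. P(A5) = 390/1500 = 0.26. P(A6) = 60/1500 = 0.04.
By the law of total probability,
P(T) = P(T|A1)·P(A1) + P(T|A2)·P(A2) + P(T|A3)·P(A3) + P(T|A4)·P(A4) + P(T|A5)·P(A5) + P(T|A6)·P(A6)
      = 0.12·0.29 + 0.12·0.05 + 0.02·0.13 + 0.02·0.23 + 0.28·0.26 + 0.36·0.04
      = 0.0348 + 0.006 + 0.0026 + 0.0046 + 0.0728 + 0.0144 = 0.1352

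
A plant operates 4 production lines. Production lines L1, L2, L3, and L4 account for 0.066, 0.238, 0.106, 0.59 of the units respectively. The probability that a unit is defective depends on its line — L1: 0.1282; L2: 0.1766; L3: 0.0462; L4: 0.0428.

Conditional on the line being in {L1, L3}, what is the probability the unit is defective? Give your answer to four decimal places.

Let S = {L1, L3}.
P(S) = 0.066 + 0.106 = 0.172.
P(D ∩ S) = 0.1282·0.066 + 0.0462·0.106 = 0.0084612 + 0.0048972 = 0.0133584.
P(D | S) = 0.0133584 / 0.172 = 0.077665…

0.0777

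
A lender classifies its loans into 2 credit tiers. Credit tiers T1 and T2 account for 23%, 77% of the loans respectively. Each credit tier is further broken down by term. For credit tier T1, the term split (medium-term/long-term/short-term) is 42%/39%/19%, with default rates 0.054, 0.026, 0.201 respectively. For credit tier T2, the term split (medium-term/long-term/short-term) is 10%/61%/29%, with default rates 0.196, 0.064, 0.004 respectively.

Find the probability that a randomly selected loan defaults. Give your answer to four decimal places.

P(D|T1) = 0.42·0.054 + 0.39·0.026 + 0.19·0.201 = 0.02268 + 0.01014 + 0.03819 = 0.07101
P(D|T2) = 0.1·0.196 + 0.61·0.064 + 0.29·0.004 = 0.0196 + 0.03904 + 0.00116 = 0.0598
Then overall,
P(D) = 0.23·0.07101 + 0.77·0.0598
      = 0.0163323 + 0.046046 = 0.0623783

P(D) ≈ 0.0624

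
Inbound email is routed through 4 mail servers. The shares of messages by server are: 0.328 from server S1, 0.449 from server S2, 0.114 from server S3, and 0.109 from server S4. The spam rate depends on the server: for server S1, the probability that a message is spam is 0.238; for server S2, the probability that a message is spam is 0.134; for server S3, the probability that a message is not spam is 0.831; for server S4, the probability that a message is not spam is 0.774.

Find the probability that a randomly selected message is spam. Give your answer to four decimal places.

P(S) ≈ 0.1821

P(S|S3) = 1 − 0.831 = 0.169.
P(S|S4) = 1 − 0.774 = 0.226.
Summing over the partition,
P(S) = P(S|S1)·P(S1) + P(S|S2)·P(S2) + P(S|S3)·P(S3) + P(S|S4)·P(S4)
      = 0.238·0.328 + 0.134·0.449 + 0.169·0.114 + 0.226·0.109
      = 0.078064 + 0.060166 + 0.019266 + 0.024634 = 0.18213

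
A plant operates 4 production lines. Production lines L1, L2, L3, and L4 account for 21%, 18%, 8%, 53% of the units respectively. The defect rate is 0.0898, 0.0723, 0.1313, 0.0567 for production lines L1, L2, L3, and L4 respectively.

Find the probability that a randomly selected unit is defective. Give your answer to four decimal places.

Using total probability over the partition,
P(D) = P(D|L1)·P(L1) + P(D|L2)·P(L2) + P(D|L3)·P(L3) + P(D|L4)·P(L4)
      = 0.0898·0.21 + 0.0723·0.18 + 0.1313·0.08 + 0.0567·0.53
      = 0.018858 + 0.013014 + 0.010504 + 0.030051 = 0.072427

0.0724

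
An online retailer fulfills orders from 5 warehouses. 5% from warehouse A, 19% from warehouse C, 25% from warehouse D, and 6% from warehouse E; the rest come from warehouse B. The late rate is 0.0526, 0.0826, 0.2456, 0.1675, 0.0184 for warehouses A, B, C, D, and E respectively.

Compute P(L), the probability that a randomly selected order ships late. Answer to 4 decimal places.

P(B) = 1 − (0.05 + 0.19 + 0.25 + 0.06) = 0.45.
P(L) = P(L|A)·P(A) + P(L|B)·P(B) + P(L|C)·P(C) + P(L|D)·P(D) + P(L|E)·P(E)
      = 0.0526·0.05 + 0.0826·0.45 + 0.2456·0.19 + 0.1675·0.25 + 0.0184·0.06
      = 0.00263 + 0.03717 + 0.046664 + 0.041875 + 0.001104 = 0.129443

P(L) ≈ 0.1294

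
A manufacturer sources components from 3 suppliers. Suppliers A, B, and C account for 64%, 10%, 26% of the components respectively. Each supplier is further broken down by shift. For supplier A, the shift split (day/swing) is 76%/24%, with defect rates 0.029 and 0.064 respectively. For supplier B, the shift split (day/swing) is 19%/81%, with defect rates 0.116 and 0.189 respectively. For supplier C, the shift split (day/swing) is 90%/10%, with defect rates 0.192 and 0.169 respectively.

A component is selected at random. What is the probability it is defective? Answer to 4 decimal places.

0.0908

P(D|A) = 0.76·0.029 + 0.24·0.064 = 0.02204 + 0.01536 = 0.0374
P(D|B) = 0.19·0.116 + 0.81·0.189 = 0.02204 + 0.15309 = 0.17513
P(D|C) = 0.9·0.192 + 0.1·0.169 = 0.1728 + 0.0169 = 0.1897
By total probability over the outer partition,
P(D) = 0.64·0.0374 + 0.1·0.17513 + 0.26·0.1897
      = 0.023936 + 0.017513 + 0.049322 = 0.090771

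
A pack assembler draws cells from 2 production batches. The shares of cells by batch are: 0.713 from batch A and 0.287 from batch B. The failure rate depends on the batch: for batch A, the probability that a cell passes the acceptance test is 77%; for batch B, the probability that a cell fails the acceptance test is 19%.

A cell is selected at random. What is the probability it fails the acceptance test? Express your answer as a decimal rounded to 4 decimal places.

P(F|A) = 1 − 0.77 = 0.23.
Using total probability over the partition,
P(F) = P(F|A)·P(A) + P(F|B)·P(B)
      = 0.23·0.713 + 0.19·0.287
      = 0.16399 + 0.05453 = 0.21852

P(F) ≈ 0.2185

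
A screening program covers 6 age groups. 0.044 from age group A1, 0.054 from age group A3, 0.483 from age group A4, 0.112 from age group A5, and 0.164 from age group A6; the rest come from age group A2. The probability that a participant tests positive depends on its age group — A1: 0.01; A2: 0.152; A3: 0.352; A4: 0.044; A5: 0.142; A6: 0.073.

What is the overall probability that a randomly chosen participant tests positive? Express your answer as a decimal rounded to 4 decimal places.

0.0903

P(A2) = 1 − (0.044 + 0.054 + 0.483 + 0.112 + 0.164) = 0.143.
Using total probability over the partition,
P(T) = P(T|A1)·P(A1) + P(T|A2)·P(A2) + P(T|A3)·P(A3) + P(T|A4)·P(A4) + P(T|A5)·P(A5) + P(T|A6)·P(A6)
      = 0.01·0.044 + 0.152·0.143 + 0.352·0.054 + 0.044·0.483 + 0.142·0.112 + 0.073·0.164
      = 0.00044 + 0.021736 + 0.019008 + 0.021252 + 0.015904 + 0.011972 = 0.090312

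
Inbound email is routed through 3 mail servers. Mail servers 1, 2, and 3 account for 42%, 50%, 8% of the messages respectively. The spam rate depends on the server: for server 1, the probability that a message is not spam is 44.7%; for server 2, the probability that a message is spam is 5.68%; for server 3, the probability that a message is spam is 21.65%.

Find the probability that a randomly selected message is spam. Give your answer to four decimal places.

P(S) ≈ 0.2780

P(S|1) = 1 − 0.447 = 0.553.
P(S) = P(S|1)·P(1) + P(S|2)·P(2) + P(S|3)·P(3)
      = 0.553·0.42 + 0.0568·0.5 + 0.2165·0.08
      = 0.23226 + 0.0284 + 0.01732 = 0.27798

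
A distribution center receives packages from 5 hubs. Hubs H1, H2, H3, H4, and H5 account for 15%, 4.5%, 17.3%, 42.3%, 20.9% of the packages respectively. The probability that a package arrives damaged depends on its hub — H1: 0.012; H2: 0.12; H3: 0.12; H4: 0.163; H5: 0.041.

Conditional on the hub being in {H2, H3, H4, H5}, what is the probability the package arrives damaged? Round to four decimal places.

0.1220

Let S = {H2, H3, H4, H5}.
P(S) = 0.045 + 0.173 + 0.423 + 0.209 = 0.85.
P(D ∩ S) = 0.12·0.045 + 0.12·0.173 + 0.163·0.423 + 0.041·0.209 = 0.0054 + 0.02076 + 0.068949 + 0.008569 = 0.103678.
P(D | S) = 0.103678 / 0.85 = 0.121974…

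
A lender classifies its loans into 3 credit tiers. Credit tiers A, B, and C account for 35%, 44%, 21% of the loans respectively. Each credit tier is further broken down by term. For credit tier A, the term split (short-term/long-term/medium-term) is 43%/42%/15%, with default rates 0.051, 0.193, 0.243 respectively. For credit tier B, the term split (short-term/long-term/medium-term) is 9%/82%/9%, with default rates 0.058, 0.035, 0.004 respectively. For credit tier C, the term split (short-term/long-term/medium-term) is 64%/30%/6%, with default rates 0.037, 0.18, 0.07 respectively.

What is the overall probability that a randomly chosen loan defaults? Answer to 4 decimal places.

P(D|A) = 0.43·0.051 + 0.42·0.193 + 0.15·0.243 = 0.02193 + 0.08106 + 0.03645 = 0.13944
P(D|B) = 0.09·0.058 + 0.82·0.035 + 0.09·0.004 = 0.00522 + 0.0287 + 0.00036 = 0.03428
P(D|C) = 0.64·0.037 + 0.3·0.18 + 0.06·0.07 = 0.02368 + 0.054 + 0.0042 = 0.08188
Then overall,
P(D) = 0.35·0.13944 + 0.44·0.03428 + 0.21·0.08188
      = 0.048804 + 0.0150832 + 0.0171948 = 0.081082

P(D) ≈ 0.0811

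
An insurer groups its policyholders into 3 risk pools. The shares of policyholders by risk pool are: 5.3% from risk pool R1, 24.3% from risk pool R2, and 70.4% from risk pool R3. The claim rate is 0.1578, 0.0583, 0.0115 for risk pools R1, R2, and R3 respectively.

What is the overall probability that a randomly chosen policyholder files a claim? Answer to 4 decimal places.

P(C) ≈ 0.0306

Summing over the partition,
P(C) = P(C|R1)·P(R1) + P(C|R2)·P(R2) + P(C|R3)·P(R3)
      = 0.1578·0.053 + 0.0583·0.243 + 0.0115·0.704
      = 0.0083634 + 0.0141669 + 0.008096 = 0.0306263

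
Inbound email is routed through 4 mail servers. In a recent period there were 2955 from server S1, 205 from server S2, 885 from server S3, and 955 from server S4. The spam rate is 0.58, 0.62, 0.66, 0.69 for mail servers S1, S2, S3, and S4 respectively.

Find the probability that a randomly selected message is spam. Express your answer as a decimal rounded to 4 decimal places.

Total: 2955 + 205 + 885 + 955 = 5000.
P(S1) = 2955/5000 = 0.591. P(S2) = 205/5000 = 0.041. P(S3) = 885/5000 = 0.177. P(S4) = 955/5000 = 0.191.
P(S) = P(S|S1)·P(S1) + P(S|S2)·P(S2) + P(S|S3)·P(S3) + P(S|S4)·P(S4)
      = 0.58·0.591 + 0.62·0.041 + 0.66·0.177 + 0.69·0.191
      = 0.34278 + 0.02542 + 0.11682 + 0.13179 = 0.61681

0.6168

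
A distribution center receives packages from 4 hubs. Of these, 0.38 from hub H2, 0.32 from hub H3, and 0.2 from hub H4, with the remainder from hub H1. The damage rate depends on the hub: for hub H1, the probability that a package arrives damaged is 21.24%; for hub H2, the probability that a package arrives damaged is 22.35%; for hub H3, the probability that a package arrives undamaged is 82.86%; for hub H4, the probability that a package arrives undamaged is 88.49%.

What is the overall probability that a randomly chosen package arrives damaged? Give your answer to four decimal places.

0.1840

P(H1) = 1 − (0.38 + 0.32 + 0.2) = 0.1.
P(D|H3) = 1 − 0.8286 = 0.1714.
P(D|H4) = 1 − 0.8849 = 0.1151.
P(D) = P(D|H1)·P(H1) + P(D|H2)·P(H2) + P(D|H3)·P(H3) + P(D|H4)·P(H4)
      = 0.2124·0.1 + 0.2235·0.38 + 0.1714·0.32 + 0.1151·0.2
      = 0.02124 + 0.08493 + 0.054848 + 0.02302 = 0.184038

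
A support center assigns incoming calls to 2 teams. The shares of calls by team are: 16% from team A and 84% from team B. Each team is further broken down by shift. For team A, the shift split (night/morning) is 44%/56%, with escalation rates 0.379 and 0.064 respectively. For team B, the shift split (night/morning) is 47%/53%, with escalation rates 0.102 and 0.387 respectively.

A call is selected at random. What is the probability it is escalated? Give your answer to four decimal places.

P(E) ≈ 0.2450

P(E|A) = 0.44·0.379 + 0.56·0.064 = 0.16676 + 0.03584 = 0.2026
P(E|B) = 0.47·0.102 + 0.53·0.387 = 0.04794 + 0.20511 = 0.25305
By total probability over the outer partition,
P(E) = 0.16·0.2026 + 0.84·0.25305
      = 0.032416 + 0.212562 = 0.244978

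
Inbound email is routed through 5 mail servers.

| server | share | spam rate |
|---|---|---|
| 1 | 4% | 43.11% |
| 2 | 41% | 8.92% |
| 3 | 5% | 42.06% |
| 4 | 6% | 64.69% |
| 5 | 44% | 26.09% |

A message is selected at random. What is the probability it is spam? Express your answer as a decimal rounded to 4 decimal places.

P(S) = P(S|1)·P(1) + P(S|2)·P(2) + P(S|3)·P(3) + P(S|4)·P(4) + P(S|5)·P(5)
      = 0.4311·0.04 + 0.0892·0.41 + 0.4206·0.05 + 0.6469·0.06 + 0.2609·0.44
      = 0.017244 + 0.036572 + 0.02103 + 0.038814 + 0.114796 = 0.228456

0.2285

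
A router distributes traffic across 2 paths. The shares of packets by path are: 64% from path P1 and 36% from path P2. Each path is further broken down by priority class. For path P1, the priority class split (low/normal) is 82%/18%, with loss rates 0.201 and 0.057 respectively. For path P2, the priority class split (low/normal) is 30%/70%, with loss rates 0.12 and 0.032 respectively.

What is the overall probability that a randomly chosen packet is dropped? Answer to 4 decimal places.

P(L|P1) = 0.82·0.201 + 0.18·0.057 = 0.16482 + 0.01026 = 0.17508
P(L|P2) = 0.3·0.12 + 0.7·0.032 = 0.036 + 0.0224 = 0.0584
Then overall,
P(L) = 0.64·0.17508 + 0.36·0.0584
      = 0.1120512 + 0.021024 = 0.1330752

P(L) ≈ 0.1331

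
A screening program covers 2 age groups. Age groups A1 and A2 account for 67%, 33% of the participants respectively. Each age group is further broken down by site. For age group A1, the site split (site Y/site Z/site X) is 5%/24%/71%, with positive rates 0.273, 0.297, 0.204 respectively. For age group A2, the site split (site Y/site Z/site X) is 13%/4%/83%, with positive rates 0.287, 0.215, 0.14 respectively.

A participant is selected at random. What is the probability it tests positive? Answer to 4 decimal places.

P(T|A1) = 0.05·0.273 + 0.24·0.297 + 0.71·0.204 = 0.01365 + 0.07128 + 0.14484 = 0.22977
P(T|A2) = 0.13·0.287 + 0.04·0.215 + 0.83·0.14 = 0.03731 + 0.0086 + 0.1162 = 0.16211
By total probability over the outer partition,
P(T) = 0.67·0.22977 + 0.33·0.16211
      = 0.1539459 + 0.0534963 = 0.2074422

P(T) ≈ 0.2074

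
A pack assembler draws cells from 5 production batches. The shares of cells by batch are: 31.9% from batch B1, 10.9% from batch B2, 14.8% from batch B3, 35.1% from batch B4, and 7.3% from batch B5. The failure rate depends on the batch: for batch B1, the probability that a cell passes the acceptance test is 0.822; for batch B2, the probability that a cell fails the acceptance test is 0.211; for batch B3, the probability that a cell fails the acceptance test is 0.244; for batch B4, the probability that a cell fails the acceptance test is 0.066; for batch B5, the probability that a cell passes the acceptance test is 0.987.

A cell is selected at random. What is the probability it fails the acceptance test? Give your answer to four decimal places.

P(F|B1) = 1 − 0.822 = 0.178.
P(F|B5) = 1 − 0.987 = 0.013.
Using total probability over the partition,
P(F) = P(F|B1)·P(B1) + P(F|B2)·P(B2) + P(F|B3)·P(B3) + P(F|B4)·P(B4) + P(F|B5)·P(B5)
      = 0.178·0.319 + 0.211·0.109 + 0.244·0.148 + 0.066·0.351 + 0.013·0.073
      = 0.056782 + 0.022999 + 0.036112 + 0.023166 + 0.000949 = 0.140008

P(F) ≈ 0.1400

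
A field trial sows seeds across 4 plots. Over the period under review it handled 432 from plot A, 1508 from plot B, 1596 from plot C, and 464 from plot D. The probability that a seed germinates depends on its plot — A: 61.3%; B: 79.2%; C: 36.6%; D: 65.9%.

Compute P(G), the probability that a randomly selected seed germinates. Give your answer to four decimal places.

P(G) ≈ 0.5873

Total: 432 + 1508 + 1596 + 464 = 4000.
P(A) = 432/4000 = 0.108. P(B) = 1508/4000 = 0.377. P(C) = 1596/4000 = 0.399. P(D) = 464/4000 = 0.116.
Using total probability over the partition,
P(G) = P(G|A)·P(A) + P(G|B)·P(B) + P(G|C)·P(C) + P(G|D)·P(D)
      = 0.613·0.108 + 0.792·0.377 + 0.366·0.399 + 0.659·0.116
      = 0.066204 + 0.298584 + 0.146034 + 0.076444 = 0.587266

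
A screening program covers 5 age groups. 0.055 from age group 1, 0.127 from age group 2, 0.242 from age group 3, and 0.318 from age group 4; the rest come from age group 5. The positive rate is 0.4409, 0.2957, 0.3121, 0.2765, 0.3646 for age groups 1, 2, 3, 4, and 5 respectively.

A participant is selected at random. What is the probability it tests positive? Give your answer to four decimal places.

0.3193

P(5) = 1 − (0.055 + 0.127 + 0.242 + 0.318) = 0.258.
P(T) = P(T|1)·P(1) + P(T|2)·P(2) + P(T|3)·P(3) + P(T|4)·P(4) + P(T|5)·P(5)
      = 0.4409·0.055 + 0.2957·0.127 + 0.3121·0.242 + 0.2765·0.318 + 0.3646·0.258
      = 0.0242495 + 0.0375539 + 0.0755282 + 0.087927 + 0.0940668 = 0.3193254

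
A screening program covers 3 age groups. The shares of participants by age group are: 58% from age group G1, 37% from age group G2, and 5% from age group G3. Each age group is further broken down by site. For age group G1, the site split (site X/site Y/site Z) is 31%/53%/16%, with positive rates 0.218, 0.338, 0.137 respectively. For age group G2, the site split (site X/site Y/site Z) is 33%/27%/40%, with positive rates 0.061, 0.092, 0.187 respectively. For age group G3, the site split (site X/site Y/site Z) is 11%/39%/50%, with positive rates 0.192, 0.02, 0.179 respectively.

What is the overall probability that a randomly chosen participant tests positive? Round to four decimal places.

0.2060

P(T|G1) = 0.31·0.218 + 0.53·0.338 + 0.16·0.137 = 0.06758 + 0.17914 + 0.02192 = 0.26864
P(T|G2) = 0.33·0.061 + 0.27·0.092 + 0.4·0.187 = 0.02013 + 0.02484 + 0.0748 = 0.11977
P(T|G3) = 0.11·0.192 + 0.39·0.02 + 0.5·0.179 = 0.02112 + 0.0078 + 0.0895 = 0.11842
Then overall,
P(T) = 0.58·0.26864 + 0.37·0.11977 + 0.05·0.11842
      = 0.1558112 + 0.0443149 + 0.005921 = 0.2060471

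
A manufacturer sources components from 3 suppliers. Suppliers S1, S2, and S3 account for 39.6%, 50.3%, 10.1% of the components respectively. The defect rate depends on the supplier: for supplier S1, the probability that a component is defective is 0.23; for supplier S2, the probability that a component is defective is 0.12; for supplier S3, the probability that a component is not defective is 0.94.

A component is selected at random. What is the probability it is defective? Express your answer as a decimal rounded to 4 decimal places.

0.1575

P(D|S3) = 1 − 0.94 = 0.06.
Using total probability over the partition,
P(D) = P(D|S1)·P(S1) + P(D|S2)·P(S2) + P(D|S3)·P(S3)
      = 0.23·0.396 + 0.12·0.503 + 0.06·0.101
      = 0.09108 + 0.06036 + 0.00606 = 0.1575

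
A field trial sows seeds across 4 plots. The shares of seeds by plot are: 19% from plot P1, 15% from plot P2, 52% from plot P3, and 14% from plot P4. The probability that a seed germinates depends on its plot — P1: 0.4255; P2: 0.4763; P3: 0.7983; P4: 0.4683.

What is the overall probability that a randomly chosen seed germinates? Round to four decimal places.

P(G) = P(G|P1)·P(P1) + P(G|P2)·P(P2) + P(G|P3)·P(P3) + P(G|P4)·P(P4)
      = 0.4255·0.19 + 0.4763·0.15 + 0.7983·0.52 + 0.4683·0.14
      = 0.080845 + 0.071445 + 0.415116 + 0.065562 = 0.632968

0.6330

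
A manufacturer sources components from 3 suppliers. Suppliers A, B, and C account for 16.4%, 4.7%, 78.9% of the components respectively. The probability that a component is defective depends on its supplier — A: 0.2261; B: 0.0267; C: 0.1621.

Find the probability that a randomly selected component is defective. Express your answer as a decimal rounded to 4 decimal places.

P(D) = P(D|A)·P(A) + P(D|B)·P(B) + P(D|C)·P(C)
      = 0.2261·0.164 + 0.0267·0.047 + 0.1621·0.789
      = 0.0370804 + 0.0012549 + 0.1278969 = 0.1662322

0.1662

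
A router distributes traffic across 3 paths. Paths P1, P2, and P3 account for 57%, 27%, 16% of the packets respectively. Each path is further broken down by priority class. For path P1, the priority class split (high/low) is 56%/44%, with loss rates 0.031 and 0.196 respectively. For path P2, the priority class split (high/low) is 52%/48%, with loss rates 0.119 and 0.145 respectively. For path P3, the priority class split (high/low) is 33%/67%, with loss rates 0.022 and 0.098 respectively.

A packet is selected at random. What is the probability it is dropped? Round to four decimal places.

P(L|P1) = 0.56·0.031 + 0.44·0.196 = 0.01736 + 0.08624 = 0.1036
P(L|P2) = 0.52·0.119 + 0.48·0.145 = 0.06188 + 0.0696 = 0.13148
P(L|P3) = 0.33·0.022 + 0.67·0.098 = 0.00726 + 0.06566 = 0.07292
By total probability over the outer partition,
P(L) = 0.57·0.1036 + 0.27·0.13148 + 0.16·0.07292
      = 0.059052 + 0.0354996 + 0.0116672 = 0.1062188

0.1062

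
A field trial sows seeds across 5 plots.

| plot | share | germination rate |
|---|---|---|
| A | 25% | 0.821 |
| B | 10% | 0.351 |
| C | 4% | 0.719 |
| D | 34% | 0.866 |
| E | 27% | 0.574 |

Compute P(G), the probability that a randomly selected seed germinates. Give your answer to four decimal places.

0.7185

P(G) = P(G|A)·P(A) + P(G|B)·P(B) + P(G|C)·P(C) + P(G|D)·P(D) + P(G|E)·P(E)
      = 0.821·0.25 + 0.351·0.1 + 0.719·0.04 + 0.866·0.34 + 0.574·0.27
      = 0.20525 + 0.0351 + 0.02876 + 0.29444 + 0.15498 = 0.71853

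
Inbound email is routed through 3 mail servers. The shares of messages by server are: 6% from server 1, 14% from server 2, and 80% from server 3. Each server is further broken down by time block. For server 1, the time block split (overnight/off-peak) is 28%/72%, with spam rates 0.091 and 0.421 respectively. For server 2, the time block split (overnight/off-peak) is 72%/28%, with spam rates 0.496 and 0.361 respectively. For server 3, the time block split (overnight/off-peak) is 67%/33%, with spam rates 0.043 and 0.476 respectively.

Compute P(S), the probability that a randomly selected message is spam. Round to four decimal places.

0.2326

P(S|1) = 0.28·0.091 + 0.72·0.421 = 0.02548 + 0.30312 = 0.3286
P(S|2) = 0.72·0.496 + 0.28·0.361 = 0.35712 + 0.10108 = 0.4582
P(S|3) = 0.67·0.043 + 0.33·0.476 = 0.02881 + 0.15708 = 0.18589
By total probability over the outer partition,
P(S) = 0.06·0.3286 + 0.14·0.4582 + 0.8·0.18589
      = 0.019716 + 0.064148 + 0.148712 = 0.232576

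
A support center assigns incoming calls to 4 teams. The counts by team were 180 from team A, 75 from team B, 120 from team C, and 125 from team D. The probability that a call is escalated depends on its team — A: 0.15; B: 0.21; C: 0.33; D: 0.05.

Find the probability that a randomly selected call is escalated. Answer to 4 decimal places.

0.1772

Total: 180 + 75 + 120 + 125 = 500.
P(A) = 180/500 = 0.36. P(B) = 75/500 = 0.15. P(C) = 120/500 = 0.24. P(D) = 125/500 = 0.25.
P(E) = P(E|A)·P(A) + P(E|B)·P(B) + P(E|C)·P(C) + P(E|D)·P(D)
      = 0.15·0.36 + 0.21·0.15 + 0.33·0.24 + 0.05·0.25
      = 0.054 + 0.0315 + 0.0792 + 0.0125 = 0.1772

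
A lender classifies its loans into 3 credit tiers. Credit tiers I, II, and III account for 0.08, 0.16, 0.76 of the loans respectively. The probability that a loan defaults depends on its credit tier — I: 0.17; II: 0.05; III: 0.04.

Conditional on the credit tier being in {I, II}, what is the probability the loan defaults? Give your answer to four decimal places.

Let S = {I, II}.
P(S) = 0.08 + 0.16 = 0.24.
P(D ∩ S) = 0.17·0.08 + 0.05·0.16 = 0.0136 + 0.008 = 0.0216.
P(D | S) = 0.0216 / 0.24 = 0.090000…

0.0900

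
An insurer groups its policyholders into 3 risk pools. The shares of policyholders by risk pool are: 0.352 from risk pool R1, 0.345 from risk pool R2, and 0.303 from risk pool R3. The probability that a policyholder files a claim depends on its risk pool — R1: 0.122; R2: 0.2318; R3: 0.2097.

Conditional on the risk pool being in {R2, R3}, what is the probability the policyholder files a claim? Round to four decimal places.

Let S = {R2, R3}.
P(S) = 0.345 + 0.303 = 0.648.
P(C ∩ S) = 0.2318·0.345 + 0.2097·0.303 = 0.079971 + 0.0635391 = 0.1435101.
P(C | S) = 0.1435101 / 0.648 = 0.221466…

0.2215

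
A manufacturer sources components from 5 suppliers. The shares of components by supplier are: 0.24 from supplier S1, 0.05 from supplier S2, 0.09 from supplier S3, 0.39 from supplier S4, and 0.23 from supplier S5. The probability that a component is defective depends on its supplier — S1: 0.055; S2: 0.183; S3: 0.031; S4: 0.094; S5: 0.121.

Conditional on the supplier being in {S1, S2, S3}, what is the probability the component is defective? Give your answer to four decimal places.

Let S = {S1, S2, S3}.
P(S) = 0.24 + 0.05 + 0.09 = 0.38.
P(D ∩ S) = 0.055·0.24 + 0.183·0.05 + 0.031·0.09 = 0.0132 + 0.00915 + 0.00279 = 0.02514.
P(D | S) = 0.02514 / 0.38 = 0.066158…

P(D|S) ≈ 0.0662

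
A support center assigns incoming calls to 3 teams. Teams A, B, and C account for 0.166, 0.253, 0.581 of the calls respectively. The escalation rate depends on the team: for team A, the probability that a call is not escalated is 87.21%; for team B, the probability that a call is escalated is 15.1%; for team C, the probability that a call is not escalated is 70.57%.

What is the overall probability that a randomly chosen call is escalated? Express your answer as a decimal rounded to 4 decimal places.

P(E|A) = 1 − 0.8721 = 0.1279.
P(E|C) = 1 − 0.7057 = 0.2943.
P(E) = P(E|A)·P(A) + P(E|B)·P(B) + P(E|C)·P(C)
      = 0.1279·0.166 + 0.151·0.253 + 0.2943·0.581
      = 0.0212314 + 0.038203 + 0.1709883 = 0.2304227

0.2304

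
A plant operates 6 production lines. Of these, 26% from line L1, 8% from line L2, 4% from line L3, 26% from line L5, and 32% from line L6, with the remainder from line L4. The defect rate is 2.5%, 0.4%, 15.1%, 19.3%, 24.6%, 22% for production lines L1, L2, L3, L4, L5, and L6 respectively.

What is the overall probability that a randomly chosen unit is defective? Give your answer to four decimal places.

0.1549

P(L4) = 1 − (0.26 + 0.08 + 0.04 + 0.26 + 0.32) = 0.04.
P(D) = P(D|L1)·P(L1) + P(D|L2)·P(L2) + P(D|L3)·P(L3) + P(D|L4)·P(L4) + P(D|L5)·P(L5) + P(D|L6)·P(L6)
      = 0.025·0.26 + 0.004·0.08 + 0.151·0.04 + 0.193·0.04 + 0.246·0.26 + 0.22·0.32
      = 0.0065 + 0.00032 + 0.00604 + 0.00772 + 0.06396 + 0.0704 = 0.15494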